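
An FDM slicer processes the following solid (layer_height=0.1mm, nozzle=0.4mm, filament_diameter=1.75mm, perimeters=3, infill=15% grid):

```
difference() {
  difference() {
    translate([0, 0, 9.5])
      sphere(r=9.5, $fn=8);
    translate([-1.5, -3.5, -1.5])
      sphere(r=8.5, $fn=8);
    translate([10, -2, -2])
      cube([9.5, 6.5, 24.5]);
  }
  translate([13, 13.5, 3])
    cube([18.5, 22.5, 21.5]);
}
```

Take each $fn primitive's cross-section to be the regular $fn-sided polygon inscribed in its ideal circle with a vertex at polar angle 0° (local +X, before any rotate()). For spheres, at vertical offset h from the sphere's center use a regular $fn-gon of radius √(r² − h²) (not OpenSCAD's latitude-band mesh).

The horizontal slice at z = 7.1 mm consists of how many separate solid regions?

At z = 7.1 mm: the sphere: section is a regular 8-gon, circumradius = √(r²−h²) = √(9.5²−2.4²) = 9.192; the sphere at (-1.5, -3.5) is absent (|z−center|=8.600 > r=8.5); the 9.5×6.5 cube at (10, -2) contributes its full rectangle; Taking the first minus the rest: starting from the r=9.5 sphere, the 9.5×6.5 cube at (10, -2) misses the remaining region (no effect) — 1 connected region; the 18.5×22.5 cube at (13, 13.5) contributes its full rectangle; Taking the first minus the rest: starting from the result so far, the 18.5×22.5 cube at (13, 13.5) misses the remaining region (no effect) — 1 connected region. The result has 1 disconnected region.

1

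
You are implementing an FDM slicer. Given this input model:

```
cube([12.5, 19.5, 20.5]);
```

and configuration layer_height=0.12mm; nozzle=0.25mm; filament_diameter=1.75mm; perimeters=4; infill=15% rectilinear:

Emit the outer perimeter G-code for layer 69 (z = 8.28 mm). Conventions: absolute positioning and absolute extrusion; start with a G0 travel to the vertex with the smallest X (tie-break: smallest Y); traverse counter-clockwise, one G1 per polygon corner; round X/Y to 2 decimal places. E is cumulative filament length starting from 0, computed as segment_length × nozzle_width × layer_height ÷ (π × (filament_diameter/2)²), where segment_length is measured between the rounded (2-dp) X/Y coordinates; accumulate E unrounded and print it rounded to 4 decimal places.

G0 X0.00 Y0.00 Z8.28
G1 X12.50 Y0.00 E0.1559
G1 X12.50 Y19.50 E0.3991
G1 X0.00 Y19.50 E0.5550
G1 X0.00 Y0.00 E0.7982

At z = 8.28 mm: the cube (footprint 12.5×19.5) is included at this height. The outline is a single polygon with 4 vertices. Extrusion per mm of travel: 0.25 × 0.12 / (π × 0.875²) = 0.012473. Accumulating E over each segment gives final E = 0.7982.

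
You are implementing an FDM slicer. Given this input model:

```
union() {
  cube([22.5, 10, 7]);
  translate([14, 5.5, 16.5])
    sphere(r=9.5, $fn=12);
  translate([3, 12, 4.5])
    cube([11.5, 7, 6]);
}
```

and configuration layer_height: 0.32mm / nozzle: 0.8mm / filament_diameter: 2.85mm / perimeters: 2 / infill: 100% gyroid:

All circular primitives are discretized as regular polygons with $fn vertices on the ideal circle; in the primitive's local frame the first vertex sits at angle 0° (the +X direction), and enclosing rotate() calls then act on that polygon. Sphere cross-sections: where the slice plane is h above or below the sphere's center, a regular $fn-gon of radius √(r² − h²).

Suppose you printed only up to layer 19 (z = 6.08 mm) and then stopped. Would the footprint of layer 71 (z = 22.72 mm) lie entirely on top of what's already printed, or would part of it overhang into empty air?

Compare the two slices. At z = 6.08: the cube (footprint 22.5×10) is included at this height (area 225.00 mm²); the sphere at (14, 5.5) does not reach this height (|z−center|=10.420 > r=9.5); the 11.5×7 cube at (3, 12) contributes its full rectangle (area 80.50 mm²); Merging all regions: the 2 present regions are separate (no shared area or edge), so areas and boundary lengths simply add and each stays a separate island — area = 305.50 mm². At z = 22.72: the cube is absent (z outside [0, 7]); the sphere at (14, 5.5): section is a regular 12-gon, circumradius = √(r²−h²) = √(9.5²−6.22²) = 7.181 (area = (12/2)·7.181²·sin(360°/12) = 154.68 mm²); the cube at (3, 12) is not intersected at this z (z outside [4.5, 10.5]); Combining (union): only the r=9.5 sphere at (14, 5.5) is present, so the union is just that shape — area = 154.68 mm². Checking containment: at z = 22.72 the cross-section extends beyond the z = 6.08 cross-section by about 26.71 mm².

part overhangs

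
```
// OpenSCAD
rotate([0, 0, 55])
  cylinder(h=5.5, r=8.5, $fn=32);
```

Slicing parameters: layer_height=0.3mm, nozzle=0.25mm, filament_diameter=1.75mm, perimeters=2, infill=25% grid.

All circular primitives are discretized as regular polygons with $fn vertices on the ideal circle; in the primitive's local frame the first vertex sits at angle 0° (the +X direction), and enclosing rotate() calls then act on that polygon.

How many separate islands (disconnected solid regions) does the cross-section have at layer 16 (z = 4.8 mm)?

At z = 4.8 mm: the r=8.5 cylinder contributes a regular 32-gon of circumradius 8.5; (whole slice rotated 55° about Z — lengths, areas and connectivity unchanged). Overall, the cross-section is a single solid region. Island count = 1.

1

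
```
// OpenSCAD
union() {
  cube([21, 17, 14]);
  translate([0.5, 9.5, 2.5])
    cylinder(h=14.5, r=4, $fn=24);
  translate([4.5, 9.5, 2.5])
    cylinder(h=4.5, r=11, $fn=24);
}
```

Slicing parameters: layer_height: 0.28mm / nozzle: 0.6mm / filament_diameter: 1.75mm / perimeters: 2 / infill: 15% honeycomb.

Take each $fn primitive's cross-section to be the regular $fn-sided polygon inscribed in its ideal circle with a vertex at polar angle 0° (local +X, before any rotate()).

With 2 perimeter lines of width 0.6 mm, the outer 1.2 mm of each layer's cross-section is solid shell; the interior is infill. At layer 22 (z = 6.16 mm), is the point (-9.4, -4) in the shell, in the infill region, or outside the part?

At z = 6.16 mm: the cube is present — its section is the full 21×17 rectangle; the r=4 cylinder at (0.5, 9.5) contributes a regular 24-gon of circumradius 4; the r=11 cylinder at (4.5, 9.5) gives a regular 24-gon of circumradius 11 (constant along its height); Combining (union): the regions partially overlap (shared area 289.91 mm²), so overlapping operands fuse into one piece — 1 connected region. Overall, the cross-section is a single solid region. The nearest boundary edge runs (-1.00, -0.03)→(-3.28, 1.72); distance from the point to it = 8.38 mm. The point is not inside any of the regions above, so it lies outside the cross-section (8.38 mm from the nearest boundary).

outside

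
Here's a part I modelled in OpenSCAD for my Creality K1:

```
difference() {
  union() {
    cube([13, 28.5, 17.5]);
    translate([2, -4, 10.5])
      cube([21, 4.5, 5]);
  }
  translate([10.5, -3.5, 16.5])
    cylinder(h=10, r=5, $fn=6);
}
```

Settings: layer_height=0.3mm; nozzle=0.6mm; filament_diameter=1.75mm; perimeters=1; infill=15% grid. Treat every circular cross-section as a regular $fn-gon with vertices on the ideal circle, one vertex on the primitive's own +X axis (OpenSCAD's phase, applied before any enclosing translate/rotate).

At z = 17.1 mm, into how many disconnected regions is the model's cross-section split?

At z = 17.1 mm: the cube (footprint 13×28.5) is included at this height; the cube at (2, -4) does not reach this height (z outside [10.5, 15.5]); Taking the union: only the 13×28.5 cube is present, so the union is just that shape — 1 connected region; the r=5 cylinder at (10.5, -3.5) gives a regular 6-gon of circumradius 5 (constant along its height); Taking the first minus the rest: starting from the result so far, the r=5 cylinder at (10.5, -3.5) partially overlaps it — only the 4.35 mm² overlap (of its 64.95 mm²) is removed, clipping the outline — 1 connected region. The result has 1 disconnected region.

1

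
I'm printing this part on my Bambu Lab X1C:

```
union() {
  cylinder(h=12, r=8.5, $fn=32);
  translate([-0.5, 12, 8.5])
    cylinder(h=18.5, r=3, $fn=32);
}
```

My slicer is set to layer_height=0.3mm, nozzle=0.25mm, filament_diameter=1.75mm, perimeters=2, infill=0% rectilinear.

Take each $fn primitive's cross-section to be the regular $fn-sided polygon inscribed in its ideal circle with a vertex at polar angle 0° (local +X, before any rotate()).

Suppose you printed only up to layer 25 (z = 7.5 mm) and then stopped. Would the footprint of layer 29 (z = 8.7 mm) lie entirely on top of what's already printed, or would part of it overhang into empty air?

Compare the two slices. At z = 7.5: the r=8.5 cylinder gives a regular 32-gon of circumradius 8.5 (constant along its height) (area = (32/2)·8.500²·sin(360°/32) = 225.52 mm²); the cylinder at (-0.5, 12) is absent (z outside [8.5, 27]); Taking the union: only the r=8.5 cylinder is present, so the union is just that shape — area = 225.52 mm². At z = 8.7: the r=8.5 cylinder gives a regular 32-gon of circumradius 8.5 (constant along its height) (area = (32/2)·8.500²·sin(360°/32) = 225.52 mm²); the r=3 cylinder at (-0.5, 12) gives a regular 32-gon of circumradius 3 (constant along its height) (area = (32/2)·3.000²·sin(360°/32) = 28.09 mm²); Taking the union: the 2 present regions are separate (no shared area or edge), so areas and boundary lengths simply add and each stays a separate island — area = 253.62 mm². Checking containment: at z = 8.7 the cross-section extends beyond the z = 7.5 cross-section by about 28.09 mm².

part overhangs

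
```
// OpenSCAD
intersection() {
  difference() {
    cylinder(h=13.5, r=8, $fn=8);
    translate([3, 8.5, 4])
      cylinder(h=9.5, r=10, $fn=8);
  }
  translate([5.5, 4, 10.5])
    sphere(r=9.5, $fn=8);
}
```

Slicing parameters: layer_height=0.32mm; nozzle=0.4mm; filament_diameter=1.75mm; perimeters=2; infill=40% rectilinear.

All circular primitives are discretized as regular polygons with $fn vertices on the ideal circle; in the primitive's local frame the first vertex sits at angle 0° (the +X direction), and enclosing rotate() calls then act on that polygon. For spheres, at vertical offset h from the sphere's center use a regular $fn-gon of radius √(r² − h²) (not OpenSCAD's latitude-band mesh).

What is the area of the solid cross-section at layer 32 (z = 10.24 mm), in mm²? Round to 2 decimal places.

At z = 10.24 mm: the cylinder: section is a regular 8-gon, circumradius r=8 (area = (8/2)·8.000²·sin(360°/8) = 181.02 mm²); the r=10 cylinder at (3, 8.5) contributes a regular 8-gon of circumradius 10 (area = (8/2)·10.000²·sin(360°/8) = 282.84 mm²); Subtracting the remaining from the first: starting from the r=8 cylinder (181.02 mm²), the r=10 cylinder at (3, 8.5) partially overlaps it — only the 81.23 mm² overlap (of its 282.84 mm²) is removed, clipping the outline — area = 99.79 mm²; the r=9.5 sphere at (5.5, 4) contributes a regular 8-gon of circumradius √(9.5²−0.26²) = 9.496 (area = (8/2)·9.496²·sin(360°/8) = 255.07 mm²); Taking the intersection: the r=9.5 sphere at (5.5, 4) partially overlaps the result so far; clipping to the common part keeps 32.21 mm² — area = 32.21 mm². Overall, the cross-section is a single solid region. Net area = 32.21 mm².

32.21 mm²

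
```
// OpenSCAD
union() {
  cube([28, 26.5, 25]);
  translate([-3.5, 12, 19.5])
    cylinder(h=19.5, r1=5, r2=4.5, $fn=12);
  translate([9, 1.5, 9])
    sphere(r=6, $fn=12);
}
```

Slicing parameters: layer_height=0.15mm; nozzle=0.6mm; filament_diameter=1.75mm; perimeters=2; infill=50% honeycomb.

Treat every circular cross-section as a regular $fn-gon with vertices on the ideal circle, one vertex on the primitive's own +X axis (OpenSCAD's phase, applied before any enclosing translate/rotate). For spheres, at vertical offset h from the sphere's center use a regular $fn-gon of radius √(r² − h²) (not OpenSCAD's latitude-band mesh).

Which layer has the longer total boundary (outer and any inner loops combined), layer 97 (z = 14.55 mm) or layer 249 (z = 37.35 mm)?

layer 97 (z = 14.55 mm)

Layer 97 (z = 14.55): the cube (footprint 28×26.5) is included at this height (perimeter 109.00 mm); the cone at (-3.5, 12) is absent (z outside [19.5, 39]); the sphere at (9, 1.5): section is a regular 12-gon, circumradius = √(r²−h²) = √(6²−5.55²) = 2.280 (perimeter = 2·12·2.280·sin(180°/12) = 14.16 mm); Taking the union: the regions partially overlap (shared area 13.94 mm²), so the edge portions inside another operand are dropped and the merged outline is re-measured after clipping — boundary = 109.47 mm. So its perimeter = 109.47 mm. Layer 249 (z = 37.35): the cube is absent (z outside [0, 25]); the cone at (-3.5, 12) contributes a regular 12-gon of circumradius 4.542 (interpolated between r1=5 and r2=4.5 at t=0.915) (perimeter = 2·12·4.542·sin(180°/12) = 28.22 mm); the sphere at (9, 1.5) is not intersected at this z (|z−center|=28.350 > r=6); Combining (union): only the cone at (-3.5, 12) is present, so the union is just that shape — boundary = 28.22 mm. So its perimeter = 28.22 mm. Layer 97 is larger (109.47 vs 28.22 mm).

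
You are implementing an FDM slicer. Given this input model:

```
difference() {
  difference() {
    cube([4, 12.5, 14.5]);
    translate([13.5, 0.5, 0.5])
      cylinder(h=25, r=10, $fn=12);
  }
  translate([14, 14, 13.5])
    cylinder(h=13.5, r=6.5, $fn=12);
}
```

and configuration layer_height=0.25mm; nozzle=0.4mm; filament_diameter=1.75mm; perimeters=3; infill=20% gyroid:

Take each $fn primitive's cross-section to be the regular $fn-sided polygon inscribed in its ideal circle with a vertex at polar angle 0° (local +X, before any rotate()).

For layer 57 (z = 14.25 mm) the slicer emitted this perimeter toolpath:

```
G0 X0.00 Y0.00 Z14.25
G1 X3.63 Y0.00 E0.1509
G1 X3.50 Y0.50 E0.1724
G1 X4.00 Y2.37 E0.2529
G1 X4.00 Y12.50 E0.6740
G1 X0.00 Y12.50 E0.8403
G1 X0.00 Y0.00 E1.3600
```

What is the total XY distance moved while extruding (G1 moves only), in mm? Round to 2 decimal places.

Sum the Euclidean lengths of each G1 segment: total = 32.71 mm.

32.71 mm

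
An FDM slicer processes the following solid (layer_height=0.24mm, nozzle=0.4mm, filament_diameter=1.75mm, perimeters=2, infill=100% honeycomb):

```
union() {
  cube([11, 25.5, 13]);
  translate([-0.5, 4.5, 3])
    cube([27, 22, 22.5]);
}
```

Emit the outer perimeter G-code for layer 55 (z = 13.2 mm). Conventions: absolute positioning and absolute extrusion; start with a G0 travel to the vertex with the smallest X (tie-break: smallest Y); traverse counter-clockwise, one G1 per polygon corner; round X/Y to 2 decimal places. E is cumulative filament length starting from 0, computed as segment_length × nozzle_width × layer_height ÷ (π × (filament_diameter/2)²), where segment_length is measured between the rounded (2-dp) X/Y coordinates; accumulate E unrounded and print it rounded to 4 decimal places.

At z = 13.2 mm: the cube is absent (z outside [0, 13]); the 27×22 cube at (-0.5, 4.5) contributes its full rectangle; Taking the union: only the 27×22 cube at (-0.5, 4.5) is present, so the union is just that shape — 1 connected region. The outline is a single polygon with 4 vertices. Extrusion per mm of travel: 0.4 × 0.24 / (π × 0.875²) = 0.039912. Accumulating E over each segment gives final E = 3.9114.

G0 X-0.50 Y4.50 Z13.20
G1 X26.50 Y4.50 E1.0776
G1 X26.50 Y26.50 E1.9557
G1 X-0.50 Y26.50 E3.0333
G1 X-0.50 Y4.50 E3.9114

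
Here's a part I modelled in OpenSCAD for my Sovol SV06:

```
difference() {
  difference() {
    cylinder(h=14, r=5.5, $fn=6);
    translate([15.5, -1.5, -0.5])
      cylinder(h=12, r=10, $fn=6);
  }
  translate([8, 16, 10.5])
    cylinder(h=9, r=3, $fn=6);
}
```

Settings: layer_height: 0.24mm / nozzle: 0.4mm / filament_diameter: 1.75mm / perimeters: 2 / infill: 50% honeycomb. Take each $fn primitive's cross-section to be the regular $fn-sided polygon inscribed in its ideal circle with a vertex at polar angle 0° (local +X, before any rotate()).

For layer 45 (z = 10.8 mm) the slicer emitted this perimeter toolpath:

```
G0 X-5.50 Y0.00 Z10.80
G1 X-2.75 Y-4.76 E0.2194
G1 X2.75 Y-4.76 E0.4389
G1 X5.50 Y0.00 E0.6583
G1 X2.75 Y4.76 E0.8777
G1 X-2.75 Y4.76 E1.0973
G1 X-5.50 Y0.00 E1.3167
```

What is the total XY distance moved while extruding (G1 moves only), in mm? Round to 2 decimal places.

Sum the Euclidean lengths of each G1 segment: total = 32.99 mm.

32.99 mm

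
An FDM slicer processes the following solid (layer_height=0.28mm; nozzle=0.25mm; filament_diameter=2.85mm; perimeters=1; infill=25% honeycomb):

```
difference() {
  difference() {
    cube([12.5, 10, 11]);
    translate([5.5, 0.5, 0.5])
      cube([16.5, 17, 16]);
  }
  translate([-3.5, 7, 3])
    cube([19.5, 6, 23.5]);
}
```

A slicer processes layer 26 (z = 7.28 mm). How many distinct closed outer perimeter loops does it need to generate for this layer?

1

At z = 7.28 mm: the cube (footprint 12.5×10) is included at this height; the cube at (5.5, 0.5) is present — its section is the full 16.5×17 rectangle; Subtracting the remaining from the first: starting from the 12.5×10 cube, the 16.5×17 cube at (5.5, 0.5) partially overlaps it — only the 66.50 mm² overlap (of its 280.50 mm²) is removed, clipping the outline — 1 connected region; the 19.5×6 cube at (-3.5, 7) contributes its full rectangle; After the difference (first − rest): starting from that combined region, the 19.5×6 cube at (-3.5, 7) partially overlaps it — only the 16.50 mm² overlap (of its 117.00 mm²) is removed, clipping the outline — 1 connected region. The result has 1 disconnected region.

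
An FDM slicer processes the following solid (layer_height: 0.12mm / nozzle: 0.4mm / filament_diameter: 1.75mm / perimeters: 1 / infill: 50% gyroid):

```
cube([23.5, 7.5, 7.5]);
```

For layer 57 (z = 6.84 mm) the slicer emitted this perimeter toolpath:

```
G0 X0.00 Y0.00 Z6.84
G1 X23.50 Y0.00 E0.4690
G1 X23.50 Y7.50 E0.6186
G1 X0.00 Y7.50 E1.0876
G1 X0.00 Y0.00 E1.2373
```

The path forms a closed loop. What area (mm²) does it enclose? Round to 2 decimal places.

176.25 mm²

Apply the shoelace formula to the sequence of (X, Y) vertices; enclosed area = 176.25 mm².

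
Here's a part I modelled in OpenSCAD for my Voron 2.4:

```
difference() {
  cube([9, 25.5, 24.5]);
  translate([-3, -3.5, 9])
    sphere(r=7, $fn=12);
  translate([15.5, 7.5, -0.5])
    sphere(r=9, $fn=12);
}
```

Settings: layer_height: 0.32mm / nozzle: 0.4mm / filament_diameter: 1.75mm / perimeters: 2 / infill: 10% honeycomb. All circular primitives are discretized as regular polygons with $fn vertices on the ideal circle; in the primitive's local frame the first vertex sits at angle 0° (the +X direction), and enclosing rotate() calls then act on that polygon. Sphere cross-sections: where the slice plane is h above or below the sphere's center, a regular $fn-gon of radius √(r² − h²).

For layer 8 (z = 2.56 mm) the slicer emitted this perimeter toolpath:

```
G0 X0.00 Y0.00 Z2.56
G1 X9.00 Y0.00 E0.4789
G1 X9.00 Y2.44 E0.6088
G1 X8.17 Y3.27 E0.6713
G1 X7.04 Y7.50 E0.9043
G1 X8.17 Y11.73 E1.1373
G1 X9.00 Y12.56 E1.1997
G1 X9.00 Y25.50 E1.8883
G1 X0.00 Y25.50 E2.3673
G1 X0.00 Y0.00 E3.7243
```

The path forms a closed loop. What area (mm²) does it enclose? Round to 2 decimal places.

Apply the shoelace formula to the sequence of (X, Y) vertices; enclosed area = 217.01 mm².

217.01 mm²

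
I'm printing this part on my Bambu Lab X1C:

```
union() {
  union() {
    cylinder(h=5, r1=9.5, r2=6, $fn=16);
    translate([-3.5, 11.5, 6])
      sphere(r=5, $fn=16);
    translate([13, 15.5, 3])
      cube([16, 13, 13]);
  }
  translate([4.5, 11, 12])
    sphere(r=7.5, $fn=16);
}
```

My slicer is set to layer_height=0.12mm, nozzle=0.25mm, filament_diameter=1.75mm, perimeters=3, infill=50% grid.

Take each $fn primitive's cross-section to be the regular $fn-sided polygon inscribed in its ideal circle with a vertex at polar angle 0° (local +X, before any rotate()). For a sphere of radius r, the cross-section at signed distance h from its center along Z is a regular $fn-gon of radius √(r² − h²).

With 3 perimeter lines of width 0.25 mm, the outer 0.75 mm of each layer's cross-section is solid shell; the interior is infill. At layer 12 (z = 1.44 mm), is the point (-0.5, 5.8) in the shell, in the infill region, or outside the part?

infill

At z = 1.44 mm: the cone: at t=0.288 of its height the radius interpolates to r₁+(r₂−r₁)t = 8.492, giving a regular 16-gon of that circumradius; the r=5 sphere at (-3.5, 11.5) slices to a regular 16-gon of circumradius 2.051 (√(r²−h²) with h=4.56 from center); the cube at (13, 15.5) is absent (z outside [3, 16]); Merging all regions: the 2 present regions are separate (no shared area or edge), so areas and boundary lengths simply add and each stays a separate island — 2 connected regions; the sphere at (4.5, 11) is absent (|z−center|=10.560 > r=7.5); Taking the union: only the result so far is present, so the union is just that shape — 2 connected regions. Overall, the cross-section has 2 separate islands. The nearest boundary edge runs (-3.25, 7.85)→(0.00, 8.49); distance from the point to it = 2.54 mm. (Shell/infill is judged within the island containing the point — the largest one.) The point is inside the cross-section and 2.54 mm from the nearest boundary — more than the 0.75 mm shell width (3 × 0.25), so it's in the infill interior.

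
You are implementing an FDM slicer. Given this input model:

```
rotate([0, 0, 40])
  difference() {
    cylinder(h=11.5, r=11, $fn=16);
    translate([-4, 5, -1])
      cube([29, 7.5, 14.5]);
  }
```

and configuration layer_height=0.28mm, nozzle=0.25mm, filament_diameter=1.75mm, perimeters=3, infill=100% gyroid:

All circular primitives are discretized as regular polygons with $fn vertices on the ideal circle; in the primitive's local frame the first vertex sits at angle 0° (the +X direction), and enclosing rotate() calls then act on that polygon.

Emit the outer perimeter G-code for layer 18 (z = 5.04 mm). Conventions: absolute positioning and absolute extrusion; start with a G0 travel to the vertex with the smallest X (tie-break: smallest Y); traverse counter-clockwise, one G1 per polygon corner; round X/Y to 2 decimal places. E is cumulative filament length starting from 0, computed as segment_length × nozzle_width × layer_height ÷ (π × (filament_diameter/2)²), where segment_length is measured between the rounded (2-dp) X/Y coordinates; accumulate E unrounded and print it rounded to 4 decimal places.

G0 X-10.96 Y0.96 Z5.04
G1 X-10.49 Y-3.31 E0.1250
G1 X-8.43 Y-7.07 E0.2498
G1 X-5.08 Y-9.76 E0.3748
G1 X-0.96 Y-10.96 E0.4997
G1 X3.31 Y-10.49 E0.6247
G1 X7.07 Y-8.43 E0.7495
G1 X9.76 Y-5.08 E0.8745
G1 X10.96 Y-0.96 E0.9994
G1 X10.49 Y3.31 E1.1244
G1 X8.43 Y7.07 E1.2492
G1 X5.08 Y9.76 E1.3742
G1 X4.17 Y10.02 E1.4018
G1 X-6.28 Y1.26 E1.7986
G1 X-9.62 Y5.25 E1.9501
G1 X-9.76 Y5.08 E1.9565
G1 X-10.96 Y0.96 E2.0814

At z = 5.04 mm: the cylinder: section is a regular 16-gon, circumradius r=11; the cube at (-4, 5) is present — its section is the full 29×7.5 rectangle; Taking the first minus the rest: starting from the r=11 cylinder, the 29×7.5 cube at (-4, 5) partially overlaps it — only the 62.65 mm² overlap (of its 217.50 mm²) is removed, clipping the outline — 1 connected region; (rotated 40° about Z; rotation is an isometry so areas/perimeters/island counts are preserved). The outline is a single polygon with 16 vertices. Extrusion per mm of travel: 0.25 × 0.28 / (π × 0.875²) = 0.029103. Accumulating E over each segment gives final E = 2.0814.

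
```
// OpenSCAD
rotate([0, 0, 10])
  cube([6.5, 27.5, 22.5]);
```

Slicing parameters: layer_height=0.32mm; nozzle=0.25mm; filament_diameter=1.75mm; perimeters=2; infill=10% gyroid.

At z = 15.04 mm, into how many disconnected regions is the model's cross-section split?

At z = 15.04 mm: the cube is present — its section is the full 6.5×27.5 rectangle; (whole slice rotated 10° about Z — lengths, areas and connectivity unchanged). The result has 1 disconnected region.

1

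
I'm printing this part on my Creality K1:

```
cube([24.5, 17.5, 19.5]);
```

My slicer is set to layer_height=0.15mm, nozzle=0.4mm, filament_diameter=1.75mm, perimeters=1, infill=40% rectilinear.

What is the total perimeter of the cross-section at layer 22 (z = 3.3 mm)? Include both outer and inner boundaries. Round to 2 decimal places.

At z = 3.3 mm: the cube is present — its section is the full 24.5×17.5 rectangle (perimeter 84.00 mm). Overall, the cross-section is a single solid region. Total boundary length (outer) = 84.00 mm.

84.00 mm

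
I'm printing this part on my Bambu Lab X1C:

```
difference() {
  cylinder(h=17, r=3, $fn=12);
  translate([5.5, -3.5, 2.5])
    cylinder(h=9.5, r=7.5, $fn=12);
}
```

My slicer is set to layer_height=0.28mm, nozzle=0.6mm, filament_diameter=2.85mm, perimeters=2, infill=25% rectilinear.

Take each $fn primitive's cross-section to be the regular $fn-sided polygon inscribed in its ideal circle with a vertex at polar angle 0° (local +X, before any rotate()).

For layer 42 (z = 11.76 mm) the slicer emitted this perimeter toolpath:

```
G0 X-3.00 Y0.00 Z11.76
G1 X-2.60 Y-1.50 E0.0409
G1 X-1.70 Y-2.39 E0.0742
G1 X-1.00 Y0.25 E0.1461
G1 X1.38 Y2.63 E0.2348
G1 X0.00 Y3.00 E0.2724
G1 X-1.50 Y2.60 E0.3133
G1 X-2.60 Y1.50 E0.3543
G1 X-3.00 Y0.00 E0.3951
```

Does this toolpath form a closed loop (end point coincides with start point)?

Start point (G0): (-3.00, 0.00). End point (last G1): the path returns to the start — closed.

yes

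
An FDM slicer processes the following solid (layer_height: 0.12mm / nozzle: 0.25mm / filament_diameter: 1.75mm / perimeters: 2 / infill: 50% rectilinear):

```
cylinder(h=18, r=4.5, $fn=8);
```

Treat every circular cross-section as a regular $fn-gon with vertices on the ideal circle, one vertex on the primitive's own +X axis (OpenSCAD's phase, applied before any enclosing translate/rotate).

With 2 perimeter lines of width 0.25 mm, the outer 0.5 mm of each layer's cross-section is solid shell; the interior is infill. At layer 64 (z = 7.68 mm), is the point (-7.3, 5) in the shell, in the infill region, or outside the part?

outside

At z = 7.68 mm: the r=4.5 cylinder contributes a regular 8-gon of circumradius 4.5. Overall, the cross-section is a single solid region. The nearest boundary edge runs (0.00, 4.50)→(-3.18, 3.18); distance from the point to it = 4.50 mm. The point is not inside any of the regions above, so it lies outside the cross-section (4.50 mm from the nearest boundary).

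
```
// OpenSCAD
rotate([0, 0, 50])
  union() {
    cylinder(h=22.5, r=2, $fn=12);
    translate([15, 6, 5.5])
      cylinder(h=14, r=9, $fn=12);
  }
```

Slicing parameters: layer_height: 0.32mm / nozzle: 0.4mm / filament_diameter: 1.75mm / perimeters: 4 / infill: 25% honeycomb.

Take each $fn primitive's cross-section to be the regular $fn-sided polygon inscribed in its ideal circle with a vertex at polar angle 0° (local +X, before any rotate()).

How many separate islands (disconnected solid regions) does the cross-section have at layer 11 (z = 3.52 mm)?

At z = 3.52 mm: the cylinder: section is a regular 12-gon, circumradius r=2; the cylinder at (15, 6) does not reach this height (z outside [5.5, 19.5]); Taking the union: only the r=2 cylinder is present, so the union is just that shape — 1 connected region; (rotated 50° about Z; rotation is an isometry so areas/perimeters/island counts are preserved). Overall, the cross-section is a single solid region. Island count = 1.

1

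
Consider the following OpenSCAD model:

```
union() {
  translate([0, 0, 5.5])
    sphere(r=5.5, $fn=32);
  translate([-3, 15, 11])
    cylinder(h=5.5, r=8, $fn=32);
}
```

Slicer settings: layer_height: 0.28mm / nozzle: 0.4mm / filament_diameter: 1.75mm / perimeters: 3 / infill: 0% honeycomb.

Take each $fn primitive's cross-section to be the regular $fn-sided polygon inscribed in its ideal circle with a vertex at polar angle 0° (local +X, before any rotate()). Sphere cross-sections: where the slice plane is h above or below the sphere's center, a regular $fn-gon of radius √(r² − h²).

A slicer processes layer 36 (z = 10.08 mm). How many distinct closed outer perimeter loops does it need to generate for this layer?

At z = 10.08 mm: the sphere: section is a regular 32-gon, circumradius = √(r²−h²) = √(5.5²−4.58²) = 3.045; the cylinder at (-3, 15) is absent (z outside [11, 16.5]); Combining (union): only the r=5.5 sphere is present, so the union is just that shape — 1 connected region. The result has 1 disconnected region.

1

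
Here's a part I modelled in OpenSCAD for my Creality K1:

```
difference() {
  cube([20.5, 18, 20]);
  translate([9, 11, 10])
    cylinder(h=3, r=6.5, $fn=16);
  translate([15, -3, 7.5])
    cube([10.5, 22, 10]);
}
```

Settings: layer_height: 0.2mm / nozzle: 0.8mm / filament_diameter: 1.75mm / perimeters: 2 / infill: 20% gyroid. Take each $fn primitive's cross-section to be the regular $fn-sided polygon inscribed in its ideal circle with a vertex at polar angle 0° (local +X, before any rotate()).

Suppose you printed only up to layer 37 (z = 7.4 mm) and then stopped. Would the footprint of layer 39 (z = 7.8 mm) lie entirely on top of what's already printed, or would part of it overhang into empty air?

Compare the two slices. At z = 7.4: the cube is present — its section is the full 20.5×18 rectangle (area 369.00 mm²); the cylinder at (9, 11) is absent (z outside [10, 13]); the cube at (15, -3) is not intersected at this z (z outside [7.5, 17.5]); Subtracting the remaining from the first: none of the subtracted shapes is present at this height, so the 20.5×18 cube is unchanged — area = 369.00 mm². At z = 7.8: the 20.5×18 cube contributes its full rectangle (area 369.00 mm²); the cylinder at (9, 11) is absent (z outside [10, 13]); the cube at (15, -3) is present — its section is the full 10.5×22 rectangle (area 231.00 mm²); Taking the first minus the rest: starting from the 20.5×18 cube (369.00 mm²), the 10.5×22 cube at (15, -3) partially overlaps it — only the 99.00 mm² overlap (of its 231.00 mm²) is removed, clipping the outline — area = 270.00 mm². Checking containment: the cross-section at z = 7.8 is a subset of the cross-section at z = 7.4.

entirely on top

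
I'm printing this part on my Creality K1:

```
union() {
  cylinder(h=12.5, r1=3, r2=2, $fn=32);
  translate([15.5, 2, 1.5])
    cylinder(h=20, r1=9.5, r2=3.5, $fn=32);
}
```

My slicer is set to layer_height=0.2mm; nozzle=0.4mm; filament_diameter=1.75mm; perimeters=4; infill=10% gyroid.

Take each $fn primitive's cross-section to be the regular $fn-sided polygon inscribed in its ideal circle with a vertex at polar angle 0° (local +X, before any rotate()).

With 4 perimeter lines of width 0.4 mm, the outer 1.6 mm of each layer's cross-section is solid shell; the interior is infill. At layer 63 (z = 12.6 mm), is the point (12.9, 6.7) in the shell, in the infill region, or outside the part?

At z = 12.6 mm: the cone does not reach this height (z outside [0, 12.5]); the cone at (15.5, 2): at t=0.555 of its height the radius interpolates to r₁+(r₂−r₁)t = 6.170, giving a regular 32-gon of that circumradius; Merging all regions: only the cone at (15.5, 2) is present, so the union is just that shape — 1 connected region. Overall, the cross-section is a single solid region. The nearest boundary edge runs (13.14, 7.70)→(12.07, 7.13); distance from the point to it = 0.77 mm. The point is inside the cross-section, 0.77 mm from the nearest boundary — within the 1.6 mm shell band (4 × 0.4).

shell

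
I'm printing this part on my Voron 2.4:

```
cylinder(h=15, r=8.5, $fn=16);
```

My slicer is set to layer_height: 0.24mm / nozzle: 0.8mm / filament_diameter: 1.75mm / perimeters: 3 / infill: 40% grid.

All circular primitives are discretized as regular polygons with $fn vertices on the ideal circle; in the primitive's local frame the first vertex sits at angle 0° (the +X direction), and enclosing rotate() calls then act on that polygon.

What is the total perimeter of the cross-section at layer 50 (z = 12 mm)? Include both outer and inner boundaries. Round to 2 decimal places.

53.06 mm

At z = 12 mm: the r=8.5 cylinder contributes a regular 16-gon of circumradius 8.5 (perimeter = 2·16·8.500·sin(180°/16) = 53.06 mm). Overall, the cross-section is a single solid region. Total boundary length (outer) = 53.06 mm.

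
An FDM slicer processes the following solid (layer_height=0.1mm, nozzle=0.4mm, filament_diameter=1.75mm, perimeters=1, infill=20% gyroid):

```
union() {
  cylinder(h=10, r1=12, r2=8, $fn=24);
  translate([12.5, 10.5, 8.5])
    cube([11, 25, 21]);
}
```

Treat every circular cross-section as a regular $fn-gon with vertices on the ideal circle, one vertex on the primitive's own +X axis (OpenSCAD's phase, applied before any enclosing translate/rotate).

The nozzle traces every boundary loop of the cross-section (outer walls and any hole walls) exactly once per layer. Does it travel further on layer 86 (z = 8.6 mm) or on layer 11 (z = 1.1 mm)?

Layer 86 (z = 8.6): the cone contributes a regular 24-gon of circumradius 8.560 (interpolated between r1=12 and r2=8 at t=0.860) (perimeter = 2·24·8.560·sin(180°/24) = 53.63 mm); the 11×25 cube at (12.5, 10.5) contributes its full rectangle (perimeter 72.00 mm); Combining (union): the 2 present regions are separate (no shared area or edge), so areas and boundary lengths simply add and each stays a separate island — boundary = 125.63 mm. So its perimeter = 125.63 mm. Layer 11 (z = 1.1): the cone: at t=0.110 of its height the radius interpolates to r₁+(r₂−r₁)t = 11.560, giving a regular 24-gon of that circumradius (perimeter = 2·24·11.560·sin(180°/24) = 72.43 mm); the cube at (12.5, 10.5) is not intersected at this z (z outside [8.5, 29.5]); Taking the union: only the cone is present, so the union is just that shape — boundary = 72.43 mm. So its perimeter = 72.43 mm. Layer 86 is larger (125.63 vs 72.43 mm).

layer 86 (z = 8.6 mm)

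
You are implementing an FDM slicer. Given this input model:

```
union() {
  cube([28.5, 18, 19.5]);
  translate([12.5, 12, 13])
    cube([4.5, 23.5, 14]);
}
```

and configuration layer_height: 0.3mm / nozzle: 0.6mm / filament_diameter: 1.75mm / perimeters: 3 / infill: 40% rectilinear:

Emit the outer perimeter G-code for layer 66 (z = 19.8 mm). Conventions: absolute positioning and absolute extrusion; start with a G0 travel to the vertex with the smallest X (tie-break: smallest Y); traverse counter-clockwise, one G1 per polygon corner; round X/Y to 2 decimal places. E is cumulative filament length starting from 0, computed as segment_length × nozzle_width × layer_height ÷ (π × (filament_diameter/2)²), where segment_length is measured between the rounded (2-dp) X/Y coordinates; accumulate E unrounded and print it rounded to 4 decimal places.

G0 X12.50 Y12.00 Z19.80
G1 X17.00 Y12.00 E0.3368
G1 X17.00 Y35.50 E2.0954
G1 X12.50 Y35.50 E2.4321
G1 X12.50 Y12.00 E4.1908

At z = 19.8 mm: the cube is absent (z outside [0, 19.5]); the 4.5×23.5 cube at (12.5, 12) contributes its full rectangle; Merging all regions: only the 4.5×23.5 cube at (12.5, 12) is present, so the union is just that shape — 1 connected region. The outline is a single polygon with 4 vertices. Extrusion per mm of travel: 0.6 × 0.3 / (π × 0.875²) = 0.074835. Accumulating E over each segment gives final E = 4.1908.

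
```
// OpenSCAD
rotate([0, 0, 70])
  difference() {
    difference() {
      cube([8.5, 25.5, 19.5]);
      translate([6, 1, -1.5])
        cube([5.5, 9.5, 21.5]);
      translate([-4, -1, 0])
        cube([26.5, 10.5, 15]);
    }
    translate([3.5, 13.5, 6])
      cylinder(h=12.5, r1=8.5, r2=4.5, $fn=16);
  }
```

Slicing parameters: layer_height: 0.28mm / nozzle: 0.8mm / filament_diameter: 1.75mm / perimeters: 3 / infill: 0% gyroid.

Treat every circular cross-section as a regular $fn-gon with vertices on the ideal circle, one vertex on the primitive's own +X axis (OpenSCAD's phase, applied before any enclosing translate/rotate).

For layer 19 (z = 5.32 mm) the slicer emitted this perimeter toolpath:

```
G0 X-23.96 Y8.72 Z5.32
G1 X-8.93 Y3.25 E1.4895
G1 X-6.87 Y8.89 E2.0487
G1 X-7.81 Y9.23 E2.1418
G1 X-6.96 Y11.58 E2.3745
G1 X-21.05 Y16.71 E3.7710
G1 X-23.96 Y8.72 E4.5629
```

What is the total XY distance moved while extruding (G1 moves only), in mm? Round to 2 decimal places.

49.00 mm

Sum the Euclidean lengths of each G1 segment: total = 49.00 mm.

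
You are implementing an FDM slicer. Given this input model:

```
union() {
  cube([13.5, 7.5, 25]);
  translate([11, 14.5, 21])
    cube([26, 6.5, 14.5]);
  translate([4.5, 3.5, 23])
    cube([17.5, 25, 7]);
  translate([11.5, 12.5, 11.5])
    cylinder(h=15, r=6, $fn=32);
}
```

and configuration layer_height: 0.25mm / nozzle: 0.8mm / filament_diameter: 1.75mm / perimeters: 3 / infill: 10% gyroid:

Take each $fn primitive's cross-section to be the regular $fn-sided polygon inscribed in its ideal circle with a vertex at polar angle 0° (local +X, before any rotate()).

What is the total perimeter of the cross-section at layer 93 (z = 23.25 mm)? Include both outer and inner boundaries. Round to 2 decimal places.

131.00 mm

At z = 23.25 mm: the cube is present — its section is the full 13.5×7.5 rectangle (perimeter 42.00 mm); the cube at (11, 14.5) is present — its section is the full 26×6.5 rectangle (perimeter 65.00 mm); the cube at (4.5, 3.5) is present — its section is the full 17.5×25 rectangle (perimeter 85.00 mm); the cylinder at (11.5, 12.5): section is a regular 32-gon, circumradius r=6 (perimeter = 2·32·6.000·sin(180°/32) = 37.64 mm); Combining (union): the regions partially overlap (shared area 219.87 mm²), so the edge portions inside another operand are dropped and the merged outline is re-measured after clipping — boundary = 131.00 mm. Overall, the cross-section is a single solid region. Total boundary length (outer) = 131.00 mm.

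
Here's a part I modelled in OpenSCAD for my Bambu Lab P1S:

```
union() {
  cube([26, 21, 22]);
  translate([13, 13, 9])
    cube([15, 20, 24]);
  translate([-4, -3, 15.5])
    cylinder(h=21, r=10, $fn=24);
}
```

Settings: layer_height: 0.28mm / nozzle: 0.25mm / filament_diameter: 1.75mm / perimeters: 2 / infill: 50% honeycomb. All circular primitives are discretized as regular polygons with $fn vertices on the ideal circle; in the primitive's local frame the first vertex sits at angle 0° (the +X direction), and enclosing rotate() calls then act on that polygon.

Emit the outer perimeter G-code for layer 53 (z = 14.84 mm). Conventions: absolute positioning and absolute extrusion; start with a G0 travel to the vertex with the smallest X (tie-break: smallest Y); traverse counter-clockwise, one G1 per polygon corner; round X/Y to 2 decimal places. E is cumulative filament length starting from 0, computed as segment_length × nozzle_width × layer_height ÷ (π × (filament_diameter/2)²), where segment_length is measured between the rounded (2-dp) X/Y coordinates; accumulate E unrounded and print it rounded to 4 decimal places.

G0 X0.00 Y0.00 Z14.84
G1 X26.00 Y0.00 E0.7567
G1 X26.00 Y13.00 E1.1350
G1 X28.00 Y13.00 E1.1932
G1 X28.00 Y33.00 E1.7753
G1 X13.00 Y33.00 E2.2118
G1 X13.00 Y21.00 E2.5610
G1 X0.00 Y21.00 E2.9394
G1 X0.00 Y0.00 E3.5505

At z = 14.84 mm: the cube (footprint 26×21) is included at this height; the 15×20 cube at (13, 13) contributes its full rectangle; the cylinder at (-4, -3) does not reach this height (z outside [15.5, 36.5]); Combining (union): the regions partially overlap (shared area 104.00 mm²), so overlapping operands fuse into one piece — 1 connected region. The outline is a single polygon with 8 vertices. Extrusion per mm of travel: 0.25 × 0.28 / (π × 0.875²) = 0.029103. Accumulating E over each segment gives final E = 3.5505.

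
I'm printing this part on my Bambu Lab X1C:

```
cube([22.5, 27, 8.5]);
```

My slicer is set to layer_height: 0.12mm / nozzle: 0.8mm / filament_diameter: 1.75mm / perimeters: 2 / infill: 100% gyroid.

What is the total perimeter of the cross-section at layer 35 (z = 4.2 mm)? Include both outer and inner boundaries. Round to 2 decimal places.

At z = 4.2 mm: the cube is present — its section is the full 22.5×27 rectangle (perimeter 99.00 mm). Overall, the cross-section is a single solid region. Total boundary length (outer) = 99.00 mm.

99.00 mm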